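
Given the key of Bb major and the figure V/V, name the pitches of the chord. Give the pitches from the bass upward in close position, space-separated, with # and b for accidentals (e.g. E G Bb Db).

C E G

The slash means an applied dominant: we want the dominant of V. In Bb major, V is F major, and its dominant is built on C.
Building a major triad on C gives C-E-G.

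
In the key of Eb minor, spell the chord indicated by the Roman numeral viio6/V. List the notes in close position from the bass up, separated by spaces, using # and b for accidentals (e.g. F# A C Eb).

viio6/V is a secondary leading-tone chord. The target V is Bb in Eb minor; the applied chord is rooted a semitone below, on A.
Building a diminished triad on A gives A-C-Eb.
The figured bass 6 indicates first inversion, placing the third (C) in the bass: C-Eb-A.

C Eb A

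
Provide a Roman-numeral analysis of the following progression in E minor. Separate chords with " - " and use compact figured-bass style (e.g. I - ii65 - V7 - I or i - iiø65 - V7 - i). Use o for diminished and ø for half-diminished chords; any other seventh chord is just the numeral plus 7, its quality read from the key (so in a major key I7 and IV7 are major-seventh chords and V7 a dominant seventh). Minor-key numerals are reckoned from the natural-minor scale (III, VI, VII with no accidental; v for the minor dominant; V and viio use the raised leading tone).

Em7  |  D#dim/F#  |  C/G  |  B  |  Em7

i7 - viio6 - VI64 - V - i7

Em7 has root E, degree 1 in E minor, so i7.
D#dim/F#: diminished triad on D# = scale degree 7 → viio6.
C/G: root C is the submediant; major triad there is VI64.
B: major triad on B = scale degree 5 → V.
Em7: root E is the tonic; minor seventh chord there is i7.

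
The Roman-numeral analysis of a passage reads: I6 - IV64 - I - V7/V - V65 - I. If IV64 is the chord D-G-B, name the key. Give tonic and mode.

D major

The anchor chord is a major triad on G, labeled IV64.
IV64 on G implies G is the subdominant; that puts the tonic at D, and the uppercase numeral fits major mode.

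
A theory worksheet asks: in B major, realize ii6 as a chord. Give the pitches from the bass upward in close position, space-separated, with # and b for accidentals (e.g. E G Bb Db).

E G# C#

In B major, the second degree is C#, and the diatonic chord built there is a minor triad.
That chord is spelled C#-E-G#.
The figured bass 6 indicates first inversion, placing the third (E) in the bass: E-G#-C#.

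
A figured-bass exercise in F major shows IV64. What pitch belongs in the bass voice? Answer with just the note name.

IV in F major has root Bb; the chord is Bb-D-F.
The figure 64 means second inversion — the fifth is in the bass.

F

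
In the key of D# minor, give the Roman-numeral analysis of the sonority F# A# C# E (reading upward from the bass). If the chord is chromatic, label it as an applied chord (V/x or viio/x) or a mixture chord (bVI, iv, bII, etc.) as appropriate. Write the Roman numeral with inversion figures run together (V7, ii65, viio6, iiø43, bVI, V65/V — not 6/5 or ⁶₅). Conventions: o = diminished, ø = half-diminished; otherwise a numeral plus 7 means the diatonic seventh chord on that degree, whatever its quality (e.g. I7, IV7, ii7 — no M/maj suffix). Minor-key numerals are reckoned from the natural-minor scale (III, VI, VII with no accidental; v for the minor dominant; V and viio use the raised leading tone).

V7/VI

The pitches F#-A#-C#-E form a dominant seventh chord rooted on F#.
F# is not a diatonic chord root with this quality in D# minor, but it lies a perfect fifth above B (VI), so the chord functions as an applied dominant of VI.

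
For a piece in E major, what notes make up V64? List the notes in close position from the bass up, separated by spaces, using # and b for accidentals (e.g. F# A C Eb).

F# B D#

In E major, the dominant is B, and the diatonic chord built there is a major triad.
That chord is spelled B-D#-F#.
With the 64 figure the chord is in second inversion; from the bass F# upward in close position it reads F#-B-D#.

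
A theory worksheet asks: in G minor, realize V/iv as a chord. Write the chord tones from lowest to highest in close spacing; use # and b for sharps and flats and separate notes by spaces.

G B D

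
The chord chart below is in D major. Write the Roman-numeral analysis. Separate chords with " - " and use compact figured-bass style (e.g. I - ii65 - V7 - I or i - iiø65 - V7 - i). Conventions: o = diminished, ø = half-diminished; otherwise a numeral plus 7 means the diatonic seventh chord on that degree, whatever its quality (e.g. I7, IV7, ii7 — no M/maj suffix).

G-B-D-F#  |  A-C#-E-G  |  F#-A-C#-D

IV7 - V7 - I65

G-B-D-F#: major seventh chord on G = scale degree 4 → IV7.
A-C#-E-G: dominant seventh chord on A = scale degree 5 → V7.
F#-A-C#-D: major seventh chord on D = scale degree 1 → I65.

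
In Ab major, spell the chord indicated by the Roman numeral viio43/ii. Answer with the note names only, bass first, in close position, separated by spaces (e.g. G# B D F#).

Eb Gb A C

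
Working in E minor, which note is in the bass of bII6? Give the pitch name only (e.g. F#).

bII in E minor has root F; the chord is F-A-C.
The figure 6 means first inversion — the third is in the bass.

A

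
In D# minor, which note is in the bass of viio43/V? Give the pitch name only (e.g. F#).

D#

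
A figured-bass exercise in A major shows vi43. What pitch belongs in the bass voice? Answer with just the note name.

C#

vi in A major has root F#; the chord is F#-A-C#-E.
The figure 43 means second inversion — the fifth is in the bass.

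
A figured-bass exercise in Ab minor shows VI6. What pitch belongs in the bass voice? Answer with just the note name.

Ab

VI in Ab minor has root Fb; the chord is Fb-Ab-Cb.
The figure 6 means first inversion — the third is in the bass.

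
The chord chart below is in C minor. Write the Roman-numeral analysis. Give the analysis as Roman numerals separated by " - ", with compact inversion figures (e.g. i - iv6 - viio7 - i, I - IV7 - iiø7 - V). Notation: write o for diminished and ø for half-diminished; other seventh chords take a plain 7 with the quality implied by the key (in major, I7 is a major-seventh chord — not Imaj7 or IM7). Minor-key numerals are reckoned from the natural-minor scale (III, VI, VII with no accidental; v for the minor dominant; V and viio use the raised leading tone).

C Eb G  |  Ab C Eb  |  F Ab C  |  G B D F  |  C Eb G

i - VI - iv - V7 - i

C-Eb-G: root C is the tonic; minor triad there is i.
Ab-C-Eb: root Ab is the submediant; major triad there is VI.
F-Ab-C: root F is the subdominant; minor triad there is iv.
G-B-D-F: root G is the dominant; dominant seventh chord there is V7.
C-Eb-G: root C is the tonic; minor triad there is i.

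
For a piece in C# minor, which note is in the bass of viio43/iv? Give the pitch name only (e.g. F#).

The applied chord viio43/iv is rooted on E#: E#-G#-B-D.
The figure 43 means second inversion — the fifth is in the bass.

B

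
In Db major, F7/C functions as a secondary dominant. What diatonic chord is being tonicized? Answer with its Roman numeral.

vi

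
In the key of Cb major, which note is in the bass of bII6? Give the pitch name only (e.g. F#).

bII in Cb major has root Dbb; the chord is Dbb-Fb-Abb.
The figure 6 means first inversion — the third is in the bass.

Fb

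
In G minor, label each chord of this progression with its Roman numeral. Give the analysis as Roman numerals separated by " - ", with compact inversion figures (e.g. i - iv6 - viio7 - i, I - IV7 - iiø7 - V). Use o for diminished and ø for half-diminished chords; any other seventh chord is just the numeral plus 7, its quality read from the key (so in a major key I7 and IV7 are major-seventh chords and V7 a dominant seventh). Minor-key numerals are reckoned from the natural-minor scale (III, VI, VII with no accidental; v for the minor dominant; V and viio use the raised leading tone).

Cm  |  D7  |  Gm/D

Cm: root C is the subdominant; minor triad there is iv.
D7: dominant seventh chord on D = scale degree 5 → V7.
Gm/D: root G is the tonic; minor triad there is i64.

iv - V7 - i64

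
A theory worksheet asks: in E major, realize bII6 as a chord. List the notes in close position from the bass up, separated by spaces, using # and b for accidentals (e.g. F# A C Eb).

Scale degree 2 in E major is F#; lowering it a half step gives F. bII6 is the Neapolitan sixth — a major triad on the lowered second degree, here in its customary first inversion.
So the chord is F-A-C.
The figured bass 6 indicates first inversion, placing the third (A) in the bass: A-C-F.

A C F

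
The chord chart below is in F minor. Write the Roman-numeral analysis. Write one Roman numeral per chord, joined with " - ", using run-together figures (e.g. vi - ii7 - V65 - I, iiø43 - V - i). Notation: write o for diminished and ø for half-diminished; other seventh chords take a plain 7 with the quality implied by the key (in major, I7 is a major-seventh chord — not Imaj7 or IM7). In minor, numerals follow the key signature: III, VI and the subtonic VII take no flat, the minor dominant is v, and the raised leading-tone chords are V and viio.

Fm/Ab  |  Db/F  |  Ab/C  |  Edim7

i6 - VI6 - III6 - viio7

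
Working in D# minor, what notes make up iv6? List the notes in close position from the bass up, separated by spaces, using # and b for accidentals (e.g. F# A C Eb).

B D# G#

The numeral's case and figure indicate a minor triad. In D# minor its root, the fourth degree, is G#.
That chord is spelled G#-B-D#.
With the 6 figure the chord is in first inversion; from the bass B upward in close position it reads B-D#-G#.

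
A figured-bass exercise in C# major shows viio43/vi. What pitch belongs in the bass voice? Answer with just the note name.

The applied chord viio43/vi is rooted on G##: G##-B#-D#-F#.
The figure 43 means second inversion — the fifth is in the bass.

D#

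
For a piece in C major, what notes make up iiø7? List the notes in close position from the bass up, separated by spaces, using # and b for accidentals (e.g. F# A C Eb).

Scale degree 2 in C major is D; here the chord built on it is altered to a half-diminished seventh chord. iiø7 is the half-diminished supertonic seventh, borrowed from the parallel minor.
So the chord is D-F-Ab-C.

D F Ab C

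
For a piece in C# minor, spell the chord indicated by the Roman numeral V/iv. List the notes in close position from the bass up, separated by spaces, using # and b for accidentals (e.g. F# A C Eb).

C# E# G#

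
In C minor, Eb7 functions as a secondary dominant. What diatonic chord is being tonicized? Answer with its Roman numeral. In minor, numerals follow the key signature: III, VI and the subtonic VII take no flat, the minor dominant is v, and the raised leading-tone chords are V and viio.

VI

The chord is a dominant seventh chord on Eb.
A dominant resolves down a perfect fifth: Eb → Ab. In C minor, Ab is scale degree 6, i.e. VI.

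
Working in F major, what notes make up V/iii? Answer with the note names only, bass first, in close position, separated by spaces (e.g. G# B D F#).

V/iii is a secondary dominant — the dominant triad of iii. iii in F major is A, so the applied chord's root is E, a perfect fifth above.
Building a major triad on E gives E-G#-B.

E G# B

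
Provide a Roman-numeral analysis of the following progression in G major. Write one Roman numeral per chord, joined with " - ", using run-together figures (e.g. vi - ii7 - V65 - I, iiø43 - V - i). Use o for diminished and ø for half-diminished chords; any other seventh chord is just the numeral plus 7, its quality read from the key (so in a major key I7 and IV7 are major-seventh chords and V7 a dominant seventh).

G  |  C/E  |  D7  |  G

I - IV6 - V7 - I

G has root G, degree 1 in G major, so I.
C/E: major triad on C = scale degree 4 → IV6.
D7: dominant seventh chord on D = scale degree 5 → V7.
G: root G is the tonic; major triad there is I.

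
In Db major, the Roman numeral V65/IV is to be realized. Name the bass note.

F

The applied chord V65/IV is rooted on Db: Db-F-Ab-Cb.
The figure 65 means first inversion — the third is in the bass.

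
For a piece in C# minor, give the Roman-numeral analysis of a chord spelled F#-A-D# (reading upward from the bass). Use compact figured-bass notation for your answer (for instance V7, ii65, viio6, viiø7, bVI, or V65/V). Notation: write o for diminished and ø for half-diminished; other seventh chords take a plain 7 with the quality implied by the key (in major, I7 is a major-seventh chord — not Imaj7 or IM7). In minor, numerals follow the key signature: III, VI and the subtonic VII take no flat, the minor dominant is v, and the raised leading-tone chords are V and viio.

The pitches D#-F#-A form a diminished triad rooted on D#.
D# is scale degree 2 in C# minor, and a diminished triad on that degree is written iio.
With F# in the bass the chord is in first inversion, so the figured bass is 6.

iio6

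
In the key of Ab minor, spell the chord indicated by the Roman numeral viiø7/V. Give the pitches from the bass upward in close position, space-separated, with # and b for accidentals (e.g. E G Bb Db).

The slash marks an applied leading-tone chord: viio of V. In Ab minor, V is Eb, so the leading tone to it is D, a half step below.
Building a half-diminished seventh chord on D gives D-F-Ab-C.

D F Ab C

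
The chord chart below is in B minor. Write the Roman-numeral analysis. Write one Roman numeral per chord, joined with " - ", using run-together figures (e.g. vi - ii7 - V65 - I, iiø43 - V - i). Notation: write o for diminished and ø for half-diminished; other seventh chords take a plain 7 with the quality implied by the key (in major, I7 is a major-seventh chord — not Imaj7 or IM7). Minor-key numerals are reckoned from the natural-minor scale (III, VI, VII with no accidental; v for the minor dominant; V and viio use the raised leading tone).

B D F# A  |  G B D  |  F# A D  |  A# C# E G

B-D-F#-A has root B, degree 1 in B minor, so i7.
G-B-D: root G is the submediant; major triad there is VI.
F#-A-D: root D is the mediant; major triad there is III6.
A#-C#-E-G has root A#, degree 7 in B minor, so viio7.

i7 - VI - III6 - viio7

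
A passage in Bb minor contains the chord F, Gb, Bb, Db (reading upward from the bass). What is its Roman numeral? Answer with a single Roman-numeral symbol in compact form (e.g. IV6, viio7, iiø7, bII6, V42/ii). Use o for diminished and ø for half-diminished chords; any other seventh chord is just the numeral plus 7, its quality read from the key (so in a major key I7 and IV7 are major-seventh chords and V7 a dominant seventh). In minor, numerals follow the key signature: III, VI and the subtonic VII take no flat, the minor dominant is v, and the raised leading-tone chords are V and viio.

VI42

The pitches Gb-Bb-Db-F form a major seventh chord rooted on Gb.
In Bb minor, Gb is the submediant; the diatonic major seventh chord there is VI7.
With F in the bass the chord is in third inversion, so the figured bass is 42.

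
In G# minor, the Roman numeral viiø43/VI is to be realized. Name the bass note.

A

The applied chord viiø43/VI is rooted on D#: D#-F#-A-C#.
The figure 43 means second inversion — the fifth is in the bass.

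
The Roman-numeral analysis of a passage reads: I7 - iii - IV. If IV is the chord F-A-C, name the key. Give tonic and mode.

C major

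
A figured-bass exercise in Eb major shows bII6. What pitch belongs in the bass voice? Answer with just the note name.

Ab

bII in Eb major has root Fb; the chord is Fb-Ab-Cb.
The figure 6 means first inversion — the third is in the bass.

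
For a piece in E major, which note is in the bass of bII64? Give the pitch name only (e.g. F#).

bII in E major has root F; the chord is F-A-C.
The figure 64 means second inversion — the fifth is in the bass.

C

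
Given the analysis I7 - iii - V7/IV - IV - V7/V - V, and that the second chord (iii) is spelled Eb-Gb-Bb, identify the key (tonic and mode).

The anchor chord is a minor triad on Eb, labeled iii.
If Eb is scale degree 3 and the mode makes that degree carry a minor triad, the tonic is Cb and the mode is major.

Cb major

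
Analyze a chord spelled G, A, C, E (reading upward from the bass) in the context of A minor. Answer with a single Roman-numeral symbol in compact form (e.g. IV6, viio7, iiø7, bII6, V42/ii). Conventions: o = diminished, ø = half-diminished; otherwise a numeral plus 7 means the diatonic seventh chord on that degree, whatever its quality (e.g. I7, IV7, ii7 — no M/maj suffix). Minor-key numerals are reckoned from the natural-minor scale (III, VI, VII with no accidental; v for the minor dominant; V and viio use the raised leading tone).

i42

The pitches A-C-E-G form a minor seventh chord rooted on A.
In A minor, A is the tonic; the diatonic minor seventh chord there is i7.
With G in the bass the chord is in third inversion, so the figured bass is 42.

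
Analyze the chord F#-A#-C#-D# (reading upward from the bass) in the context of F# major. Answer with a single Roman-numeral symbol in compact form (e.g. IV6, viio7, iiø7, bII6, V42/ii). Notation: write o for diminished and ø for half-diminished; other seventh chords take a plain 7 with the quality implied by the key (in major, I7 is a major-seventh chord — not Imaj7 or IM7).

Stacked in thirds the chord is D#-F#-A#-C#: a minor seventh chord on D#.
D# is scale degree 6 in F# major, and a minor seventh chord on that degree is written vi7.
With F# in the bass the chord is in first inversion, so the figured bass is 65.

vi65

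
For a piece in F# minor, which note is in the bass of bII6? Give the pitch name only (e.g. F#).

B

bII in F# minor has root G; the chord is G-B-D.
The figure 6 means first inversion — the third is in the bass.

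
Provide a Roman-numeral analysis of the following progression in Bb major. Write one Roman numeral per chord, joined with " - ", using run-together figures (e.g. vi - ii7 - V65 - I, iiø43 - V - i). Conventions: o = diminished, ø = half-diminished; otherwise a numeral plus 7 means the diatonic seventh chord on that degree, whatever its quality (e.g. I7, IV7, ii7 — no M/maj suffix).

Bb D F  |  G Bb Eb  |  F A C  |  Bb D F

I - IV6 - V - I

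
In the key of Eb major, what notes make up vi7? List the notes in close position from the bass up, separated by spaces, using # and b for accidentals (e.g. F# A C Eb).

In Eb major, scale degree 6 is C, and the diatonic chord built there is a minor seventh chord.
That chord is spelled C-Eb-G-Bb.

C Eb G Bb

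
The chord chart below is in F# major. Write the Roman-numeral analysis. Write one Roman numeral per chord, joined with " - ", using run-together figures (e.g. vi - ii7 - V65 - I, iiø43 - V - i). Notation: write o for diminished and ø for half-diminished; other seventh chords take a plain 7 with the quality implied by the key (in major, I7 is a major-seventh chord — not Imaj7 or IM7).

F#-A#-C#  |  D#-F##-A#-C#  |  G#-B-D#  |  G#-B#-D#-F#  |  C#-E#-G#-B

I - V7/ii - ii - V7/V - V7

F#-A#-C# has root F#, degree 1 in F# major, so I.
D#-F##-A#-C#: chromatic; D# is V of ii, so V7/ii.
G#-B-D# has root G#, degree 2 in F# major, so ii.
G#-B#-D#-F# is the secondary dominant of V (dominant seventh chord on G#): V7/V.
C#-E#-G#-B: root C# is the dominant; dominant seventh chord there is V7.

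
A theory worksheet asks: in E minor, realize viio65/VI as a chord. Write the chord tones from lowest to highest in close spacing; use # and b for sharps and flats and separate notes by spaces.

D F Ab B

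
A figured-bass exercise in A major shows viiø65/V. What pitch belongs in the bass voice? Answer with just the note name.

F#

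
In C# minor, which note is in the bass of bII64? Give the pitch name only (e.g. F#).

bII in C# minor has root D; the chord is D-F#-A.
The figure 64 means second inversion — the fifth is in the bass.

A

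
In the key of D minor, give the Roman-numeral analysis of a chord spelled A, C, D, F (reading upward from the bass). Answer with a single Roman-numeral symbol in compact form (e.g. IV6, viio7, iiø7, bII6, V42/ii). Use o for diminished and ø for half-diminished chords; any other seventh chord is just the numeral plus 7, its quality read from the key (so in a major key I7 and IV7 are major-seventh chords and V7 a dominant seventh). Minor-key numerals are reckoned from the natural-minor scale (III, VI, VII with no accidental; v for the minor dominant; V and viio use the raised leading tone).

Stacked in thirds the chord is D-F-A-C: a minor seventh chord on D.
D is scale degree 1 in D minor, and a minor seventh chord on that degree is written i7.
With A in the bass the chord is in second inversion, so the figured bass is 43.

i43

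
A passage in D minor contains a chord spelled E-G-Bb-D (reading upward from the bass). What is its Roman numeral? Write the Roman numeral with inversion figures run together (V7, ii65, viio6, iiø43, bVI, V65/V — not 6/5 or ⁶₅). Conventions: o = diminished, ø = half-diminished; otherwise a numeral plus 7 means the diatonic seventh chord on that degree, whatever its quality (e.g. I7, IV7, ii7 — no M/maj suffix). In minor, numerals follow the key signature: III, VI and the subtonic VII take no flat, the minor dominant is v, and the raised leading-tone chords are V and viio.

The pitches E-G-Bb-D form a half-diminished seventh chord rooted on E.
In D minor, E is the supertonic; the diatonic half-diminished seventh chord there is iiø7.

iiø7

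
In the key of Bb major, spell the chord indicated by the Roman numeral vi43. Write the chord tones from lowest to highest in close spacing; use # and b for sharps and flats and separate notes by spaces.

D F G Bb

In Bb major, the submediant is G, and the diatonic chord built there is a minor seventh chord.
Stacking thirds from G gives G-Bb-D-F.
The figured bass 43 indicates second inversion, placing the fifth (D) in the bass: D-F-G-Bb.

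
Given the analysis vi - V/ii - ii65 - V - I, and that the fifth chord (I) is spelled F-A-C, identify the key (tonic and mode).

The anchor chord is a major triad on F, labeled I.
If F is scale degree 1 and the mode makes that degree carry a major triad, the tonic is F and the mode is major.

F major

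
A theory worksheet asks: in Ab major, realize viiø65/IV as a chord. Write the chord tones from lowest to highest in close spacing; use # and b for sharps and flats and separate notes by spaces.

Eb Gb Bb C

The slash marks an applied leading-tone chord: viio of IV. In Ab major, IV is Db, so the leading tone to it is C, a half step below.
Building a half-diminished seventh chord on C gives C-Eb-Gb-Bb.
The figured bass 65 indicates first inversion, placing the third (Eb) in the bass: Eb-Gb-Bb-C.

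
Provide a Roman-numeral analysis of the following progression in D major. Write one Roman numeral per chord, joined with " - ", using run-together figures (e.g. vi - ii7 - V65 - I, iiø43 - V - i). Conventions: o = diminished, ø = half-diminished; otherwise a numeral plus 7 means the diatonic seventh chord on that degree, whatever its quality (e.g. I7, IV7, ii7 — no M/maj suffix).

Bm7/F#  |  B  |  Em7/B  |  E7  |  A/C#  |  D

vi43 - V/ii - ii43 - V7/V - V6 - I

Bm7/F#: root B is the submediant; minor seventh chord there is vi43.
B is the secondary dominant of ii (major triad on B): V/ii.
Em7/B: root E is the supertonic; minor seventh chord there is ii43.
E7 is the secondary dominant of V (dominant seventh chord on E): V7/V.
A/C#: major triad on A = scale degree 5 → V6.
D: root D is the tonic; major triad there is I.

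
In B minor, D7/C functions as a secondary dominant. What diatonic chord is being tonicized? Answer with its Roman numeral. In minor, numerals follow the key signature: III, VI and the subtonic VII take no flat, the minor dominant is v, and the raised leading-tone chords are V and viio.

The chord is a dominant seventh chord on D.
A dominant resolves down a perfect fifth: D → G. In B minor, G is scale degree 6, i.e. VI.

VI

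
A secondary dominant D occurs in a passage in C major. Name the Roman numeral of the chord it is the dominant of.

The chord is a major triad on D.
A dominant resolves down a perfect fifth: D → G. In C major, G is scale degree 5, i.e. V.

V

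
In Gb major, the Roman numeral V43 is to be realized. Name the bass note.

Ab

V in Gb major has root Db; the chord is Db-F-Ab-Cb.
The figure 43 means second inversion — the fifth is in the bass.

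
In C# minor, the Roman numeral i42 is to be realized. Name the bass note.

i in C# minor has root C#; the chord is C#-E-G#-B.
The figure 42 means third inversion — the seventh is in the bass.

B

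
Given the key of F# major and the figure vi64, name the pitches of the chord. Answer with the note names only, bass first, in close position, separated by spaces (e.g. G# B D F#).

In F# major, the submediant is D#, and the diatonic chord built there is a minor triad.
That chord is spelled D#-F#-A#.
With the 64 figure the chord is in second inversion; from the bass A# upward in close position it reads A#-D#-F#.

A# D# F#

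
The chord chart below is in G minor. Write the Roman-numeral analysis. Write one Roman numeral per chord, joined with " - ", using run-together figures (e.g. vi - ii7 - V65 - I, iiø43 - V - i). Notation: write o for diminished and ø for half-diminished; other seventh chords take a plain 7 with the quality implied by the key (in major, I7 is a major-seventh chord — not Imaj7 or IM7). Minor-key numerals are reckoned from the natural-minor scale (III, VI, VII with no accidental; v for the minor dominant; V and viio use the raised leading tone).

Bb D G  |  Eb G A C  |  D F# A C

Bb-D-G: minor triad on G = scale degree 1 → i6.
Eb-G-A-C: half-diminished seventh chord on A = scale degree 2 → iiø43.
D-F#-A-C has root D, degree 5 in G minor, so V7.

i6 - iiø43 - V7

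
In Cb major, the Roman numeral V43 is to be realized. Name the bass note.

V in Cb major has root Gb; the chord is Gb-Bb-Db-Fb.
The figure 43 means second inversion — the fifth is in the bass.

Db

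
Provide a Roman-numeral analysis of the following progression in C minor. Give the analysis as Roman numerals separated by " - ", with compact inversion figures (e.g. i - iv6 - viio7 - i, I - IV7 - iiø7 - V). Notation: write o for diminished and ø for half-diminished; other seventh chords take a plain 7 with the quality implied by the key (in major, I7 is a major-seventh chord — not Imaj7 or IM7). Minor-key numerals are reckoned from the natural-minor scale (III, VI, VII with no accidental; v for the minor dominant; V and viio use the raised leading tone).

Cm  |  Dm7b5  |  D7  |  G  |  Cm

i - iiø7 - V7/V - V - i

Cm: root C is the tonic; minor triad there is i.
Dm7b5 has root D, degree 2 in C minor, so iiø7.
D7: chromatic; D is V of V, so V7/V.
G has root G, degree 5 in C minor, so V.
Cm: minor triad on C = scale degree 1 → i.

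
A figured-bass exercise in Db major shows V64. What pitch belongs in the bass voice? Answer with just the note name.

V in Db major has root Ab; the chord is Ab-C-Eb.
The figure 64 means second inversion — the fifth is in the bass.

Eb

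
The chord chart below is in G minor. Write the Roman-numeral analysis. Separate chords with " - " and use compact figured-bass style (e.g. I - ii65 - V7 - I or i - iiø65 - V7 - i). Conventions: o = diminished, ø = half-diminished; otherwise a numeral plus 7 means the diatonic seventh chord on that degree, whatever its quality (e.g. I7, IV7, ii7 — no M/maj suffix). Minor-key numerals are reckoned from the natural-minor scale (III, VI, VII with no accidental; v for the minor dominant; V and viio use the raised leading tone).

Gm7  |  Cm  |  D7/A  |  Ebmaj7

i7 - iv - V43 - VI7

Gm7: minor seventh chord on G = scale degree 1 → i7.
Cm has root C, degree 4 in G minor, so iv.
D7/A: root D is the dominant; dominant seventh chord there is V43.
Ebmaj7: root Eb is the submediant; major seventh chord there is VI7.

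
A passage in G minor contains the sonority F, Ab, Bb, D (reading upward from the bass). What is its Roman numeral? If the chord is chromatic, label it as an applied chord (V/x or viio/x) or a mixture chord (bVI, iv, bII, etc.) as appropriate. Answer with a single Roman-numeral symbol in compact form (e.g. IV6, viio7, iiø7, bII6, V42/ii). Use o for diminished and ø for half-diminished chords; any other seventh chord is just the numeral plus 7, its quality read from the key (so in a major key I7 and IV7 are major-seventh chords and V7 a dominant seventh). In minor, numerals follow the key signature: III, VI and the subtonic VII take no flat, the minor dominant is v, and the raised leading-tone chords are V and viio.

The pitches Bb-D-F-Ab form a dominant seventh chord rooted on Bb.
Bb is not a diatonic chord root with this quality in G minor, but it lies a perfect fifth above Eb (VI), so the chord functions as an applied dominant of VI.
With F in the bass the chord is in second inversion, so the figured bass is 43.

V43/VI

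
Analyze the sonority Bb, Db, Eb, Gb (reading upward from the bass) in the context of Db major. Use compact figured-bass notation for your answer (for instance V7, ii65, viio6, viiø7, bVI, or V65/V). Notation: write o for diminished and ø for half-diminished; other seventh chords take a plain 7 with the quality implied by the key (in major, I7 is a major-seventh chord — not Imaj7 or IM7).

ii43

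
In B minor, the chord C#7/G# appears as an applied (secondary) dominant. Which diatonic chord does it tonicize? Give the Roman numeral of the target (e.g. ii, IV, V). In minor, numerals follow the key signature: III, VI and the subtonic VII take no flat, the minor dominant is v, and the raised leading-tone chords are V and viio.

The chord is a dominant seventh chord on C#.
A dominant resolves down a perfect fifth: C# → F#. In B minor, F# is scale degree 5, i.e. V.

V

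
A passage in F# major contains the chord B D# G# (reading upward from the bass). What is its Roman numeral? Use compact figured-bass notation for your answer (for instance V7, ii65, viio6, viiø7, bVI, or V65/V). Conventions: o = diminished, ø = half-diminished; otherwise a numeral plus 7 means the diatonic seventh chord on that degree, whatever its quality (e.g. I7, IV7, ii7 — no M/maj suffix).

ii6

Stacked in thirds the chord is G#-B-D#: a minor triad on G#.
In F# major, G# is the supertonic; the diatonic minor triad there is ii.
With B in the bass the chord is in first inversion, so the figured bass is 6.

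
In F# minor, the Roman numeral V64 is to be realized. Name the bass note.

G#

V in F# minor has root C#; the chord is C#-E#-G#.
The figure 64 means second inversion — the fifth is in the bass.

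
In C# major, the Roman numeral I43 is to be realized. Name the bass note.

G#

I in C# major has root C#; the chord is C#-E#-G#-B#.
The figure 43 means second inversion — the fifth is in the bass.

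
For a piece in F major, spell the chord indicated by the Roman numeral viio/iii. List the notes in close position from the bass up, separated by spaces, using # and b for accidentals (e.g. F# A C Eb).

viio/iii is a secondary leading-tone chord. The target iii is A in F major; the applied chord is rooted a semitone below, on G#.
Building a diminished triad on G# gives G#-B-D.

G# B D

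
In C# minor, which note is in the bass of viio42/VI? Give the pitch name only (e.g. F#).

F

The applied chord viio42/VI is rooted on G#: G#-B-D-F.
The figure 42 means third inversion — the seventh is in the bass.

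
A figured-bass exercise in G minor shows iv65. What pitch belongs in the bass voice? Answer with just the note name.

Eb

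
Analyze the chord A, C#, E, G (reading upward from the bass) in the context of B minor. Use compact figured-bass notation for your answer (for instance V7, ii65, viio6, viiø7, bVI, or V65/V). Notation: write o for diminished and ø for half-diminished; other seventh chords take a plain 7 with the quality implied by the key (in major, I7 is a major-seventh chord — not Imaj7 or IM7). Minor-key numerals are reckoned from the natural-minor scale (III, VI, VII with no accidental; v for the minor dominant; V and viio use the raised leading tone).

VII7

The pitches A-C#-E-G form a dominant seventh chord rooted on A.
In B minor, A is the subtonic; the diatonic dominant seventh chord there is VII7.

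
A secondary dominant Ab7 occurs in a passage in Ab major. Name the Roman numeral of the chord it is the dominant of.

IV

The chord is a dominant seventh chord on Ab.
A dominant resolves down a perfect fifth: Ab → Db. In Ab major, Db is scale degree 4, i.e. IV.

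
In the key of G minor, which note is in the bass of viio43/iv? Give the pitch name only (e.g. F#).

The applied chord viio43/iv is rooted on B: B-D-F-Ab.
The figure 43 means second inversion — the fifth is in the bass.

F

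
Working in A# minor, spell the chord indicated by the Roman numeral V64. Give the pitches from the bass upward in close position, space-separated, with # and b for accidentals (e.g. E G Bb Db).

B# E# G##

In A# minor, the dominant is E#. The dominant is major (leading tone raised), so V is a major triad.
Stacking thirds from E# gives E#-G##-B#.
The figured bass 64 indicates second inversion, placing the fifth (B#) in the bass: B#-E#-G##.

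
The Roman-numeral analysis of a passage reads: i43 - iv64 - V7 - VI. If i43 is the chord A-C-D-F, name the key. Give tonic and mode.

The chord Dm7/A is a minor seventh chord rooted on D; its label is i43.
If D is scale degree 1 and the mode makes that degree carry a minor seventh chord, the tonic is D and the mode is minor.

D minor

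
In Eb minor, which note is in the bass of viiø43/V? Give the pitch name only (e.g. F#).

Eb

The applied chord viiø43/V is rooted on A: A-C-Eb-G.
The figure 43 means second inversion — the fifth is in the bass.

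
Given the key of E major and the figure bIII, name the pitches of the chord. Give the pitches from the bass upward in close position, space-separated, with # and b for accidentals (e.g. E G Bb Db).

Scale degree 3 in E major is G#; lowering it a half step gives G. bIII is a major triad on the lowered third degree, borrowed from the parallel minor.
So the chord is G-B-D, a major triad.

G B D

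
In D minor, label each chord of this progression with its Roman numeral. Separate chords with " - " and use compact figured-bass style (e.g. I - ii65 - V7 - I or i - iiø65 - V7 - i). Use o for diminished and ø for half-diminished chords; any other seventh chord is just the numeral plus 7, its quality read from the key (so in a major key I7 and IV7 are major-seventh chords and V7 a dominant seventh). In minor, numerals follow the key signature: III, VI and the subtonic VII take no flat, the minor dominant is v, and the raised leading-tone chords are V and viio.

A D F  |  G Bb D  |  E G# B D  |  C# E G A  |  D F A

i64 - iv - V7/V - V65 - i

A-D-F: minor triad on D = scale degree 1 → i64.
G-Bb-D: root G is the subdominant; minor triad there is iv.
E-G#-B-D is the secondary dominant of V (dominant seventh chord on E): V7/V.
C#-E-G-A has root A, degree 5 in D minor, so V65.
D-F-A: minor triad on D = scale degree 1 → i.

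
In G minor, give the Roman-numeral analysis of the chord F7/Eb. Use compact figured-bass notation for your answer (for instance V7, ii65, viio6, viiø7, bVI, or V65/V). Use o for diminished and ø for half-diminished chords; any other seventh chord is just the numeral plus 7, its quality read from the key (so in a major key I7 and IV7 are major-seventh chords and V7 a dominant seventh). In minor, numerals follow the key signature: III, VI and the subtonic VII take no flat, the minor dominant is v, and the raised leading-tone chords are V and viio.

Stacked in thirds the chord is F-A-C-Eb: a dominant seventh chord on F.
F is scale degree 7 in G minor, and a dominant seventh chord on that degree is written VII7.
With Eb in the bass the chord is in third inversion, so the figured bass is 42.

VII42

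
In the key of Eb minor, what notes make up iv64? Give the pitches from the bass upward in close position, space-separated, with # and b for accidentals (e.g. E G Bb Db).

Eb Ab Cb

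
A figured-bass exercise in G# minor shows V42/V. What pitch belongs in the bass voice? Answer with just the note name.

The applied chord V42/V is rooted on A#: A#-C##-E#-G#.
The figure 42 means third inversion — the seventh is in the bass.

G#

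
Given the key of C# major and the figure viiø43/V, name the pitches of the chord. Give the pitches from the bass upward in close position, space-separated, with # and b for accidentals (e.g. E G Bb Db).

viiø43/V is a secondary leading-tone chord. The target V is G# in C# major; the applied chord is rooted a semitone below, on F##.
Building a half-diminished seventh chord on F## gives F##-A#-C#-E#.
With the 43 figure the chord is in second inversion; from the bass C# upward in close position it reads C#-E#-F##-A#.

C# E# F## A#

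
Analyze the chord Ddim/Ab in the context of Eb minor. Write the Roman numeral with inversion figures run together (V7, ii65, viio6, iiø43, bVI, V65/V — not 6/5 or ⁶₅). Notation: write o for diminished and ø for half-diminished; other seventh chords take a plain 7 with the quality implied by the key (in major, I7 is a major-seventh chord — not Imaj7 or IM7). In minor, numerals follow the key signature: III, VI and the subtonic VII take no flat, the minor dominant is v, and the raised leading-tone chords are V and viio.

The pitches D-F-Ab form a diminished triad rooted on D.
In Eb minor, D is the leading tone; the diatonic diminished triad there is viio.
With Ab in the bass the chord is in second inversion, so the figured bass is 64.

viio64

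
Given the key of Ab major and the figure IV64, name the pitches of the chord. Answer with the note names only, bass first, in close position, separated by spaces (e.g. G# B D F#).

Ab Db F

In Ab major, the fourth degree is Db, and the diatonic chord built there is a major triad.
That chord is spelled Db-F-Ab.
The figured bass 64 indicates second inversion, placing the fifth (Ab) in the bass: Ab-Db-F.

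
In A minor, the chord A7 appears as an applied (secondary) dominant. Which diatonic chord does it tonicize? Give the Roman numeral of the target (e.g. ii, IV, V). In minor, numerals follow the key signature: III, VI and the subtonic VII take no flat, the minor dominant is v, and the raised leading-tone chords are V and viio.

iv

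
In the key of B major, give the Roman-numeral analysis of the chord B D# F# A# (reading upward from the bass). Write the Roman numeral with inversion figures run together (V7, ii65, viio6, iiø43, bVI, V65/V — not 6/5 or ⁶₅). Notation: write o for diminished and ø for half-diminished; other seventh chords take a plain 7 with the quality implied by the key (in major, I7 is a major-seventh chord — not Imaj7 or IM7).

The pitches B-D#-F#-A# form a major seventh chord rooted on B.
B is scale degree 1 in B major, and a major seventh chord on that degree is written I7.

I7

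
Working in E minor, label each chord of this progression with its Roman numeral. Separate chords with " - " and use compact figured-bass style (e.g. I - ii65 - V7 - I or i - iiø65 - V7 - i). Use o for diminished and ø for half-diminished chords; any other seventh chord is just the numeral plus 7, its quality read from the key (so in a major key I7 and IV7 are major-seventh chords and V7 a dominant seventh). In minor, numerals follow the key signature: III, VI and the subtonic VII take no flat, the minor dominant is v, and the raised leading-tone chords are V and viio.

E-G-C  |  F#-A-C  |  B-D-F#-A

E-G-C has root C, degree 6 in E minor, so VI6.
F#-A-C: diminished triad on F# = scale degree 2 → iio.
B-D-F#-A has root B, degree 5 in E minor, so v7.

VI6 - iio - v7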